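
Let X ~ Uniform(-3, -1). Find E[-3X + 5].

For X ~ Uniform(-3, -1):
E[X] = -2
E[-3X + 5] = -3 × E[X] + 5 = 11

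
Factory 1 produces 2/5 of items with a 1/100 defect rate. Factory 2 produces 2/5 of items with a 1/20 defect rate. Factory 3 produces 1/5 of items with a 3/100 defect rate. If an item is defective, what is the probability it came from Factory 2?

Using Bayes' theorem:
P(F1) = 2/5, P(D|F1) = 1/100
P(F2) = 2/5, P(D|F2) = 1/20
P(F3) = 1/5, P(D|F3) = 3/100
P(D) = P(D|F1)P(F1) + P(D|F2)P(F2) + P(D|F3)P(F3)
     = \frac{3}{100}
P(F2|D) = P(D|F2)P(F2) / P(D)
= \frac{2}{3}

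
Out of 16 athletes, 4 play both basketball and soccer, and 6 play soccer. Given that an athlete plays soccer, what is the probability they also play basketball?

P(A ∩ B) = 4/16 = 1/4
P(B) = 6/16 = 3/8
P(A|B) = P(A ∩ B) / P(B) = (1/4) / (3/8) = 2/3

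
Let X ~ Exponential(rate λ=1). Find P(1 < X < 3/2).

P(1 < X < 3/2) = ∫_{1}^{3/2} f(x) dx
where f(x) = e^{- x}
= - \frac{1}{e^{\frac{3}{2}}} + e^{-1}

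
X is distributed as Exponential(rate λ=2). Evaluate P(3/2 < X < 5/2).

P(3/2 < X < 5/2) = ∫_{3/2}^{5/2} f(x) dx
where f(x) = 2 e^{- 2 x}
= - \frac{1 - e^{2}}{e^{5}}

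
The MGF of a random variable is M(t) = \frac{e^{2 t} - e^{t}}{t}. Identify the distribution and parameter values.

The MGF M(t) = \frac{e^{2 t} - e^{t}}{t} is the standard form for the Uniform distribution.
Comparing with the known MGF formula identifies: Uniform(1, 2)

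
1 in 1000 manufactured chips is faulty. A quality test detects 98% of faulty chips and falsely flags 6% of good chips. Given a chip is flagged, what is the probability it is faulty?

Let D = the rare event, + = positive/flagged.
P(D) = 1/1000
P(+|D) = 98/100 = 49/50
P(+|D') = 6/100 = 3/50
P(+) = P(+|D)P(D) + P(+|D')P(D')
     = \frac{49}{50} × \frac{1}{1000} + \frac{3}{50} × \frac{999}{1000}
     = \frac{1523}{25000}
P(D|+) = P(+|D)P(D)/P(+) = \frac{49}{3046}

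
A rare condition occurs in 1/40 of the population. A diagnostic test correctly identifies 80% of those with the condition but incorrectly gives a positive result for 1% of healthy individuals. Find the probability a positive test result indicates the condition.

Let D = the rare event, + = positive/flagged.
P(D) = 1/40
P(+|D) = 80/100 = 4/5
P(+|D') = 1/100
P(+) = P(+|D)P(D) + P(+|D')P(D')
     = \frac{4}{5} × \frac{1}{40} + \frac{1}{100} × \frac{39}{40}
     = \frac{119}{4000}
P(D|+) = P(+|D)P(D)/P(+) = \frac{80}{119}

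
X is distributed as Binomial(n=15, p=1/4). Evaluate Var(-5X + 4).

For X ~ Binomial(n=15, p=1/4):
Var(X) = \frac{45}{16}
Var(-5X + 4) = (-5)² × Var(X) = 25 × \frac{45}{16} = \frac{1125}{16}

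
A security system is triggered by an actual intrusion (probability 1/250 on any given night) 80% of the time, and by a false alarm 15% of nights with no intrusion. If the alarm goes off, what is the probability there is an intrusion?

Let D = the rare event, + = positive/flagged.
P(D) = 1/250
P(+|D) = 80/100 = 4/5
P(+|D') = 15/100 = 3/20
P(+) = P(+|D)P(D) + P(+|D')P(D')
     = \frac{4}{5} × \frac{1}{250} + \frac{3}{20} × \frac{249}{250}
     = \frac{763}{5000}
P(D|+) = P(+|D)P(D)/P(+) = \frac{16}{763}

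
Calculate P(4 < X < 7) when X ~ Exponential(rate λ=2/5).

P(4 < X < 7) = ∫_{4}^{7} f(x) dx
where f(x) = \frac{2 e^{- \frac{2 x}{5}}}{5}
= - \frac{1 - e^{\frac{6}{5}}}{e^{\frac{14}{5}}}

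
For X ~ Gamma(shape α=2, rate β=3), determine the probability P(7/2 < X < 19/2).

P(7/2 < X < 19/2) = ∫_{7/2}^{19/2} f(x) dx
where f(x) = 9 x e^{- 3 x}
= \frac{-59 + 23 e^{18}}{2 e^{\frac{57}{2}}}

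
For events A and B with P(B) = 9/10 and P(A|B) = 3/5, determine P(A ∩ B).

By definition, P(A|B) = P(A ∩ B) / P(B)
So P(A ∩ B) = P(A|B) × P(B)
= 3/5 × 9/10
= 27/50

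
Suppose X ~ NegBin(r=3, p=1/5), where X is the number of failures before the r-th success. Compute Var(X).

For X ~ NegBin(r=3, p=1/5), where X is the number of failures before the r-th success:
Var(X) = 60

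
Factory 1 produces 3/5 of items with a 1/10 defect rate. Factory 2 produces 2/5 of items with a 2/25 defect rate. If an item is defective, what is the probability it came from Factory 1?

Using Bayes' theorem:
P(F1) = 3/5, P(D|F1) = 1/10
P(F2) = 2/5, P(D|F2) = 2/25
P(D) = P(D|F1)P(F1) + P(D|F2)P(F2)
     = \frac{23}{250}
P(F1|D) = P(D|F1)P(F1) / P(D)
= \frac{15}{23}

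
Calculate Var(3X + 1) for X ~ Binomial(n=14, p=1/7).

For X ~ Binomial(n=14, p=1/7):
Var(X) = \frac{12}{7}
Var(3X + 1) = (3)² × Var(X) = 9 × \frac{12}{7} = \frac{108}{7}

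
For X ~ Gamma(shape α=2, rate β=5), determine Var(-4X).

For X ~ Gamma(shape α=2, rate β=5):
Var(X) = \frac{2}{25}
Var(-4X) = (-4)² × Var(X) = 16 × \frac{2}{25} = \frac{32}{25}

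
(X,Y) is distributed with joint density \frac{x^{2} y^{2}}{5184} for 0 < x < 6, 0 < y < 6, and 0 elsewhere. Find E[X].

f_X(x) = ∫_0^6 \frac{x^{2} y^{2}}{5184} dy = \frac{x^{2}}{72}
E[X] = ∫_0^6 x × (\frac{x^{2}}{72}) dx = \frac{9}{2}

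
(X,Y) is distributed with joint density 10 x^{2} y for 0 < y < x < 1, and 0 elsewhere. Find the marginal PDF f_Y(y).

f_Y(y) = ∫_y^1 10 x^{2} y dx = \frac{10 y \left(1 - y^{3}\right)}{3}
for 0 < y < 1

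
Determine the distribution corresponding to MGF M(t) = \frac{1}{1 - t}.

The MGF M(t) = \frac{1}{1 - t} is the standard form for the Exponential distribution.
Comparing with the known MGF formula identifies: Exponential(rate λ=1)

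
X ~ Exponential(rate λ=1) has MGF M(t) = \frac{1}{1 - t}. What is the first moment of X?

To find E[X], compute M^(1)(0):
M^(1)(t) = \frac{1}{\left(1 - t\right)^{2}}
M^(1)(0) = 1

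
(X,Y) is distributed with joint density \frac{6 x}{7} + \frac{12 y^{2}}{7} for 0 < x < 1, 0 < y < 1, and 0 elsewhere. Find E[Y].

E[Y] = ∫_0^1 ∫_0^1 y × f(x,y) dx dy
= \frac{9}{14}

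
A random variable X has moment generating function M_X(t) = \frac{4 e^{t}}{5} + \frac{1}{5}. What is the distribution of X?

The MGF M(t) = \frac{4 e^{t}}{5} + \frac{1}{5} is the standard form for the Bernoulli distribution.
Comparing with the known MGF formula identifies: Bernoulli(p=4/5)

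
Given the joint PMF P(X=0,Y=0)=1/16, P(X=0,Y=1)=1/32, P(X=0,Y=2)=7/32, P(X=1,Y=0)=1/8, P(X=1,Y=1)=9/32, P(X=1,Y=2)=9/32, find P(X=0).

P(X=0) = P(X=0,Y=0) + P(X=0,Y=1) + P(X=0,Y=2)
= 1/16 + 1/32 + 7/32
= 5/16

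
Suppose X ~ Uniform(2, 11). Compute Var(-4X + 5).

For X ~ Uniform(2, 11):
Var(X) = \frac{27}{4}
Var(-4X + 5) = (-4)² × Var(X) = 16 × \frac{27}{4} = 108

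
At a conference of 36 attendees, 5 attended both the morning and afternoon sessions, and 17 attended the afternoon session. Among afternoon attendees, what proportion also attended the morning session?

P(A ∩ B) = 5/36
P(B) = 17/36
P(A|B) = P(A ∩ B) / P(B) = (5/36) / (17/36) = 5/17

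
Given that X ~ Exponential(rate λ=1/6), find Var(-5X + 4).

For X ~ Exponential(rate λ=1/6):
Var(X) = 36
Var(-5X + 4) = (-5)² × Var(X) = 25 × 36 = 900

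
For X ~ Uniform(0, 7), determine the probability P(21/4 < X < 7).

P(21/4 < X < 7) = ∫_{21/4}^{7} f(x) dx
where f(x) = \frac{1}{7}
= \frac{1}{4}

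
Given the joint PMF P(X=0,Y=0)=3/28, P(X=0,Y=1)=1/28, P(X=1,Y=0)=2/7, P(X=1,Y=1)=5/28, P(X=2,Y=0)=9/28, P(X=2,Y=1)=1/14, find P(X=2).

P(X=2) = P(X=2,Y=0) + P(X=2,Y=1)
= 9/28 + 1/14
= 11/28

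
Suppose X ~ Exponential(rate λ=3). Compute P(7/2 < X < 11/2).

P(7/2 < X < 11/2) = ∫_{7/2}^{11/2} f(x) dx
where f(x) = 3 e^{- 3 x}
= - \frac{1 - e^{6}}{e^{\frac{33}{2}}}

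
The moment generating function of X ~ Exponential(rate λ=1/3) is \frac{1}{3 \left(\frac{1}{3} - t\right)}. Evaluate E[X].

To find E[X], compute M^(1)(0):
M^(1)(t) = \frac{1}{3 \left(\frac{1}{3} - t\right)^{2}}
M^(1)(0) = 3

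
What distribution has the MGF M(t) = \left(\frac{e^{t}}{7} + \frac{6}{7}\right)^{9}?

The MGF M(t) = \left(\frac{e^{t}}{7} + \frac{6}{7}\right)^{9} is the standard form for the Binomial distribution.
Comparing with the known MGF formula identifies: Binomial(n=9, p=1/7)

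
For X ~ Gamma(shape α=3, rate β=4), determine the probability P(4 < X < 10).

P(4 < X < 10) = ∫_{4}^{10} f(x) dx
where f(x) = 32 x^{2} e^{- 4 x}
= \frac{29 \left(-29 + 5 e^{24}\right)}{e^{40}}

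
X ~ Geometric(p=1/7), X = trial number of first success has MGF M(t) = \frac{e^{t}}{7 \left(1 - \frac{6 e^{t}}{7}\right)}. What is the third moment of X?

To find E[X^3], compute M^(3)(0):
M^(1)(t) = \frac{e^{t}}{7 \left(1 - \frac{6 e^{t}}{7}\right)} + \frac{6 e^{2 t}}{49 \left(1 - \frac{6 e^{t}}{7}\right)^{2}}
M^(2)(t) = \frac{e^{t}}{7 \left(1 - \frac{6 e^{t}}{7}\right)} + \frac{18 e^{2 t}}{49 \left(1 - \frac{6 e^{t}}{7}\right)^{2}} + \frac{72 e^{3 t}}{343 \left(1 - \frac{6 e^{t}}{7}\right)^{3}}
M^(3)(t) = \frac{e^{t}}{7 \left(1 - \frac{6 e^{t}}{7}\right)} + \frac{6 e^{2 t}}{7 \left(1 - \frac{6 e^{t}}{7}\right)^{2}} + \frac{432 e^{3 t}}{343 \left(1 - \frac{6 e^{t}}{7}\right)^{3}} + \frac{1296 e^{4 t}}{2401 \left(1 - \frac{6 e^{t}}{7}\right)^{4}}
M^(3)(0) = 1771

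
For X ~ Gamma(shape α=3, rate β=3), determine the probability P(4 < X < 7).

P(4 < X < 7) = ∫_{4}^{7} f(x) dx
where f(x) = \frac{27 x^{2} e^{- 3 x}}{2}
= \frac{5 \left(-97 + 34 e^{9}\right)}{2 e^{21}}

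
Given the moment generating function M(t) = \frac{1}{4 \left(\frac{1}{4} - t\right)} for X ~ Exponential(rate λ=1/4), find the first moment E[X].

To find E[X], compute M^(1)(0):
M^(1)(t) = \frac{1}{4 \left(\frac{1}{4} - t\right)^{2}}
M^(1)(0) = 4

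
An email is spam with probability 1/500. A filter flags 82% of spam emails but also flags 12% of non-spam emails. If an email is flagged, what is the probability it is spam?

Let D = the rare event, + = positive/flagged.
P(D) = 1/500
P(+|D) = 82/100 = 41/50
P(+|D') = 12/100 = 3/25
P(+) = P(+|D)P(D) + P(+|D')P(D')
     = \frac{41}{50} × \frac{1}{500} + \frac{3}{25} × \frac{499}{500}
     = \frac{607}{5000}
P(D|+) = P(+|D)P(D)/P(+) = \frac{41}{3035}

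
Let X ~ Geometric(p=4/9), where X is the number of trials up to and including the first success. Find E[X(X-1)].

E[X(X-1)] = E[X² - X] = E[X²] - E[X]
E[X] = \frac{9}{4}
E[X²] = Var(X) + (E[X])² = \frac{45}{16} + (\frac{9}{4})² = \frac{63}{8}
E[X(X-1)] = \frac{63}{8} - \frac{9}{4} = \frac{45}{8}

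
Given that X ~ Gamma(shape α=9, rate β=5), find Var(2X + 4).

For X ~ Gamma(shape α=9, rate β=5):
Var(X) = \frac{9}{25}
Var(2X + 4) = (2)² × Var(X) = 4 × \frac{9}{25} = \frac{36}{25}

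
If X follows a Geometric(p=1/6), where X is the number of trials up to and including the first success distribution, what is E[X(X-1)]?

E[X(X-1)] = E[X² - X] = E[X²] - E[X]
E[X] = 6
E[X²] = Var(X) + (E[X])² = 30 + (6)² = 66
E[X(X-1)] = 66 - 6 = 60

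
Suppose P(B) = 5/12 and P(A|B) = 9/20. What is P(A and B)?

By definition, P(A|B) = P(A ∩ B) / P(B)
So P(A ∩ B) = P(A|B) × P(B)
= 9/20 × 5/12
= 3/16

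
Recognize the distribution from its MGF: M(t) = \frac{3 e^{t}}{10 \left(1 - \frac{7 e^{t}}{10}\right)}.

The MGF M(t) = \frac{3 e^{t}}{10 \left(1 - \frac{7 e^{t}}{10}\right)} is the standard form for the Geometric distribution.
Comparing with the known MGF formula identifies: Geometric(p=3/10), X = trial number of first success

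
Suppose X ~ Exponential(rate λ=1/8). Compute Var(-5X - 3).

For X ~ Exponential(rate λ=1/8):
Var(X) = 64
Var(-5X - 3) = (-5)² × Var(X) = 25 × 64 = 1600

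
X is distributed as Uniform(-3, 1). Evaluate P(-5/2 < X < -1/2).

P(-5/2 < X < -1/2) = ∫_{-5/2}^{-1/2} f(x) dx
where f(x) = \frac{1}{4}
= \frac{1}{2}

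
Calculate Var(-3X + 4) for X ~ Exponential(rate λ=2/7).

For X ~ Exponential(rate λ=2/7):
Var(X) = \frac{49}{4}
Var(-3X + 4) = (-3)² × Var(X) = 9 × \frac{49}{4} = \frac{441}{4}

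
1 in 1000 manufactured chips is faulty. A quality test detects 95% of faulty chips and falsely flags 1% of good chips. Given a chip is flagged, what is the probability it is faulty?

Let D = the rare event, + = positive/flagged.
P(D) = 1/1000
P(+|D) = 95/100 = 19/20
P(+|D') = 1/100
P(+) = P(+|D)P(D) + P(+|D')P(D')
     = \frac{19}{20} × \frac{1}{1000} + \frac{1}{100} × \frac{999}{1000}
     = \frac{547}{50000}
P(D|+) = P(+|D)P(D)/P(+) = \frac{95}{1094}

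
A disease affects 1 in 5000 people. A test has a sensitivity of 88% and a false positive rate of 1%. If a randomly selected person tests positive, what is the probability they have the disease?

Let D = the rare event, + = positive/flagged.
P(D) = 1/5000
P(+|D) = 88/100 = 22/25
P(+|D') = 1/100
P(+) = P(+|D)P(D) + P(+|D')P(D')
     = \frac{22}{25} × \frac{1}{5000} + \frac{1}{100} × \frac{4999}{5000}
     = \frac{5087}{500000}
P(D|+) = P(+|D)P(D)/P(+) = \frac{88}{5087}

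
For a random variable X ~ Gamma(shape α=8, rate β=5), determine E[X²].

Using the identity E[X²] = Var(X) + (E[X])²:
E[X] = \frac{8}{5}
Var(X) = \frac{8}{25}
E[X²] = \frac{8}{25} + (\frac{8}{5})²
= \frac{72}{25}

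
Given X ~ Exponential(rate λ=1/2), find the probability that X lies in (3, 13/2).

P(3 < X < 13/2) = ∫_{3}^{13/2} f(x) dx
where f(x) = \frac{e^{- \frac{x}{2}}}{2}
= - \frac{1}{e^{\frac{13}{4}}} + e^{- \frac{3}{2}}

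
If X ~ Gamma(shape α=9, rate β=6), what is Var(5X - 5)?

For X ~ Gamma(shape α=9, rate β=6):
Var(X) = \frac{1}{4}
Var(5X - 5) = (5)² × Var(X) = 25 × \frac{1}{4} = \frac{25}{4}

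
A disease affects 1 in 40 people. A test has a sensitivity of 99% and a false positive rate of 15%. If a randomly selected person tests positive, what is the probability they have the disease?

Let D = the rare event, + = positive/flagged.
P(D) = 1/40
P(+|D) = 99/100
P(+|D') = 15/100 = 3/20
P(+) = P(+|D)P(D) + P(+|D')P(D')
     = \frac{99}{100} × \frac{1}{40} + \frac{3}{20} × \frac{39}{40}
     = \frac{171}{1000}
P(D|+) = P(+|D)P(D)/P(+) = \frac{11}{76}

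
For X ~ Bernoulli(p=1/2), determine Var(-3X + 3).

For X ~ Bernoulli(p=1/2):
Var(X) = \frac{1}{4}
Var(-3X + 3) = (-3)² × Var(X) = 9 × \frac{1}{4} = \frac{9}{4}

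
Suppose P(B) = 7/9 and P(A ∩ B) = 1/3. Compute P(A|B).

P(A|B) = P(A ∩ B) / P(B)
= (1/3) / (7/9)
= 3/7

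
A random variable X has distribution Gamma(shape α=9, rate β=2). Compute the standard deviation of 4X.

For X ~ Gamma(shape α=9, rate β=2):
Var(X) = \frac{9}{4}
SD(X) = √(Var(X)) = √(\frac{9}{4}) = \frac{3}{2}
SD(4X) = |4| × SD(X) = 4 × \frac{3}{2} = 6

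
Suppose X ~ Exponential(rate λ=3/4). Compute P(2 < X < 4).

P(2 < X < 4) = ∫_{2}^{4} f(x) dx
where f(x) = \frac{3 e^{- \frac{3 x}{4}}}{4}
= - \frac{1}{e^{3}} + e^{- \frac{3}{2}}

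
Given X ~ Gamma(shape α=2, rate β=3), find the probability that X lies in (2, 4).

P(2 < X < 4) = ∫_{2}^{4} f(x) dx
where f(x) = 9 x e^{- 3 x}
= \frac{-13 + 7 e^{6}}{e^{12}}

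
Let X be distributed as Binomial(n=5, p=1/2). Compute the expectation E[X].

For X ~ Binomial(n=5, p=1/2), the expected value is:
E[X] = \frac{5}{2}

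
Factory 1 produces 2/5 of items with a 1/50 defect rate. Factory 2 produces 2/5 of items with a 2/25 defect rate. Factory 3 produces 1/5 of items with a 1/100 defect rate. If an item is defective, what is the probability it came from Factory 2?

Using Bayes' theorem:
P(F1) = 2/5, P(D|F1) = 1/50
P(F2) = 2/5, P(D|F2) = 2/25
P(F3) = 1/5, P(D|F3) = 1/100
P(D) = P(D|F1)P(F1) + P(D|F2)P(F2) + P(D|F3)P(F3)
     = \frac{21}{500}
P(F2|D) = P(D|F2)P(F2) / P(D)
= \frac{16}{21}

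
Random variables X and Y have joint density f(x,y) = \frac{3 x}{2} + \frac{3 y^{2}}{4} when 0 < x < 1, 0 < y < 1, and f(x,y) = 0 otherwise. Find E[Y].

E[Y] = ∫_0^1 ∫_0^1 y × f(x,y) dx dy
= \frac{9}{16}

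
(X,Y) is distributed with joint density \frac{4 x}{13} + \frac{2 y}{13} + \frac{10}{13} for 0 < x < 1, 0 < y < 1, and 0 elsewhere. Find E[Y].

E[Y] = ∫_0^1 ∫_0^1 y × f(x,y) dx dy
= \frac{20}{39}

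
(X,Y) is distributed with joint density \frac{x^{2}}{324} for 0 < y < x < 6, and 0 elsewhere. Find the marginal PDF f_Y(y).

f_Y(y) = ∫_y^6 \frac{x^{2}}{324} dx = \frac{2}{9} - \frac{y^{3}}{972}
for 0 < y < 6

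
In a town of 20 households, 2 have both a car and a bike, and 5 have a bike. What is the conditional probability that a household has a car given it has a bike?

P(A ∩ B) = 2/20 = 1/10
P(B) = 5/20 = 1/4
P(A|B) = P(A ∩ B) / P(B) = (1/10) / (1/4) = 2/5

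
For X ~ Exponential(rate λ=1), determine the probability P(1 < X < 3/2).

P(1 < X < 3/2) = ∫_{1}^{3/2} f(x) dx
where f(x) = e^{- x}
= - \frac{1}{e^{\frac{3}{2}}} + e^{-1}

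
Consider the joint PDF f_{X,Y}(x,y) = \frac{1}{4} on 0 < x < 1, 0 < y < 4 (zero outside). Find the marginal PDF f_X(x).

f_X(x) = ∫_0^4 f(x,y) dy
= ∫_0^4 \frac{1}{4} dy
= 1 for 0 < x < 1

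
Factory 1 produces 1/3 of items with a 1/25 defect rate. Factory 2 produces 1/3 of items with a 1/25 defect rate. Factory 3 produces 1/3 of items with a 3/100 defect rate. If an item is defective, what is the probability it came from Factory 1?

Using Bayes' theorem:
P(F1) = 1/3, P(D|F1) = 1/25
P(F2) = 1/3, P(D|F2) = 1/25
P(F3) = 1/3, P(D|F3) = 3/100
P(D) = P(D|F1)P(F1) + P(D|F2)P(F2) + P(D|F3)P(F3)
     = \frac{11}{300}
P(F1|D) = P(D|F1)P(F1) / P(D)
= \frac{4}{11}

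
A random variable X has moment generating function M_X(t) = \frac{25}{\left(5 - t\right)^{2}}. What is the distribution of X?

The MGF M(t) = \frac{25}{\left(5 - t\right)^{2}} is the standard form for the Gamma distribution.
Comparing with the known MGF formula identifies: Gamma(shape α=2, rate β=5)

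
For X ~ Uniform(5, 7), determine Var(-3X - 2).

For X ~ Uniform(5, 7):
Var(X) = \frac{1}{3}
Var(-3X - 2) = (-3)² × Var(X) = 9 × \frac{1}{3} = 3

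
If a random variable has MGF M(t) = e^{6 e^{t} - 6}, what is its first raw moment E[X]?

To find E[X], compute M^(1)(0):
M^(1)(t) = 6 e^{t} e^{6 e^{t} - 6}
M^(1)(0) = 6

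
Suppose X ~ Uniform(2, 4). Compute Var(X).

For X ~ Uniform(2, 4):
Var(X) = \frac{1}{3}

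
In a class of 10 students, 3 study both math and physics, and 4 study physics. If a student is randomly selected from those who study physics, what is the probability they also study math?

P(A ∩ B) = 3/10
P(B) = 4/10 = 2/5
P(A|B) = P(A ∩ B) / P(B) = (3/10) / (2/5) = 3/4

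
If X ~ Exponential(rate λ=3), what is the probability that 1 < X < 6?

P(1 < X < 6) = ∫_{1}^{6} f(x) dx
where f(x) = 3 e^{- 3 x}
= - \frac{1 - e^{15}}{e^{18}}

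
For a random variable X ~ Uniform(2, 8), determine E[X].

For X ~ Uniform(2, 8), the expected value is:
E[X] = 5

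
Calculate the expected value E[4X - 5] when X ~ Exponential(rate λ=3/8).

For X ~ Exponential(rate λ=3/8):
E[X] = \frac{8}{3}
E[4X - 5] = 4 × E[X] - 5 = \frac{17}{3}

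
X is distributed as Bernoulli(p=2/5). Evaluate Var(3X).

For X ~ Bernoulli(p=2/5):
Var(X) = \frac{6}{25}
Var(3X) = (3)² × Var(X) = 9 × \frac{6}{25} = \frac{54}{25}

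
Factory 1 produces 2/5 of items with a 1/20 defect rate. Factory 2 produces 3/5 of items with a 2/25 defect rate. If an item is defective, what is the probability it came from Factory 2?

Using Bayes' theorem:
P(F1) = 2/5, P(D|F1) = 1/20
P(F2) = 3/5, P(D|F2) = 2/25
P(D) = P(D|F1)P(F1) + P(D|F2)P(F2)
     = \frac{17}{250}
P(F2|D) = P(D|F2)P(F2) / P(D)
= \frac{12}{17}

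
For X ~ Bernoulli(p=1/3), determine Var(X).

For X ~ Bernoulli(p=1/3):
Var(X) = \frac{2}{9}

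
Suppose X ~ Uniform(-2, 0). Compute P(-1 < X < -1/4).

P(-1 < X < -1/4) = ∫_{-1}^{-1/4} f(x) dx
where f(x) = \frac{1}{2}
= \frac{3}{8}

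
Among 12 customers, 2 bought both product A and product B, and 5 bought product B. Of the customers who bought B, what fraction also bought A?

P(A ∩ B) = 2/12 = 1/6
P(B) = 5/12
P(A|B) = P(A ∩ B) / P(B) = (1/6) / (5/12) = 2/5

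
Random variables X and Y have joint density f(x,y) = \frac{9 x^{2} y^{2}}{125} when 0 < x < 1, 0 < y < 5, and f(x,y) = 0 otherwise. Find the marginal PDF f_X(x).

f_X(x) = ∫_0^5 f(x,y) dy
= ∫_0^5 \frac{9 x^{2} y^{2}}{125} dy
= 3 x^{2} for 0 < x < 1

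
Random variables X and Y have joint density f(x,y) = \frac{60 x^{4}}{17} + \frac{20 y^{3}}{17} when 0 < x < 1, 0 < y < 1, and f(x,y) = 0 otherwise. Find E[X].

E[X] = ∫_0^1 ∫_0^1 x × f(x,y) dy dx
= ∫_0^1 ∫_0^1 x × (\frac{60 x^{4}}{17} + \frac{20 y^{3}}{17}) dy dx
= \frac{25}{34}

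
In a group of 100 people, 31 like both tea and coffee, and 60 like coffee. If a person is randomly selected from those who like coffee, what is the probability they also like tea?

P(A ∩ B) = 31/100
P(B) = 60/100 = 3/5
P(A|B) = P(A ∩ B) / P(B) = (31/100) / (3/5) = 31/60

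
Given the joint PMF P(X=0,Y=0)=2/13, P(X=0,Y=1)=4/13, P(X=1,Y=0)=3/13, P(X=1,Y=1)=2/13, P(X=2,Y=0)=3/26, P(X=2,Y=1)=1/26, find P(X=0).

P(X=0) = P(X=0,Y=0) + P(X=0,Y=1)
= 2/13 + 4/13
= 6/13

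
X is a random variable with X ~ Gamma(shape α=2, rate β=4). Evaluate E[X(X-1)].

E[X(X-1)] = E[X² - X] = E[X²] - E[X]
E[X] = \frac{1}{2}
E[X²] = Var(X) + (E[X])² = \frac{1}{8} + (\frac{1}{2})² = \frac{3}{8}
E[X(X-1)] = \frac{3}{8} - \frac{1}{2} = - \frac{1}{8}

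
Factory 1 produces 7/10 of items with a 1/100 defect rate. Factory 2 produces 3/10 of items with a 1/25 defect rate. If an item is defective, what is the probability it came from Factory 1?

Using Bayes' theorem:
P(F1) = 7/10, P(D|F1) = 1/100
P(F2) = 3/10, P(D|F2) = 1/25
P(D) = P(D|F1)P(F1) + P(D|F2)P(F2)
     = \frac{19}{1000}
P(F1|D) = P(D|F1)P(F1) / P(D)
= \frac{7}{19}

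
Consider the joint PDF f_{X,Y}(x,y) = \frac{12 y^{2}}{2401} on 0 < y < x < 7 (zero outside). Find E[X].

f_X(x) = ∫_0^x \frac{12 y^{2}}{2401} dy = \frac{4 x^{3}}{2401}
E[X] = ∫_0^7 x × (\frac{4 x^{3}}{2401}) dx = \frac{28}{5}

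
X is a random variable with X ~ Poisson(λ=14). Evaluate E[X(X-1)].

E[X(X-1)] = E[X² - X] = E[X²] - E[X]
E[X] = 14
E[X²] = Var(X) + (E[X])² = 14 + (14)² = 210
E[X(X-1)] = 210 - 14 = 196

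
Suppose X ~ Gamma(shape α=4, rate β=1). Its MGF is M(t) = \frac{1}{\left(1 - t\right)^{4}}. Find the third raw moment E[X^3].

To find E[X^3], compute M^(3)(0):
M^(1)(t) = \frac{4}{\left(1 - t\right)^{5}}
M^(2)(t) = \frac{20}{\left(1 - t\right)^{6}}
M^(3)(t) = \frac{120}{\left(1 - t\right)^{7}}
M^(3)(0) = 120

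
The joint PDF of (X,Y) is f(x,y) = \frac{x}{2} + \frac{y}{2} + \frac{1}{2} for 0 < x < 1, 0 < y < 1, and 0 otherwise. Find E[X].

E[X] = ∫_0^1 ∫_0^1 x × f(x,y) dy dx
= ∫_0^1 ∫_0^1 x × (\frac{x}{2} + \frac{y}{2} + \frac{1}{2}) dy dx
= \frac{13}{24}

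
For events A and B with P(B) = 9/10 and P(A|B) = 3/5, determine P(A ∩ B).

By definition, P(A|B) = P(A ∩ B) / P(B)
So P(A ∩ B) = P(A|B) × P(B)
= 3/5 × 9/10
= 27/50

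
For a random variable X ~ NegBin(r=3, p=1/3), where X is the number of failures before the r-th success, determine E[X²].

Using the identity E[X²] = Var(X) + (E[X])²:
E[X] = 6
Var(X) = 18
E[X²] = 18 + (6)²
= 54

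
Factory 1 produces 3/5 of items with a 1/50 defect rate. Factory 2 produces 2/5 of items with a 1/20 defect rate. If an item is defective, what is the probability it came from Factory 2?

Using Bayes' theorem:
P(F1) = 3/5, P(D|F1) = 1/50
P(F2) = 2/5, P(D|F2) = 1/20
P(D) = P(D|F1)P(F1) + P(D|F2)P(F2)
     = \frac{4}{125}
P(F2|D) = P(D|F2)P(F2) / P(D)
= \frac{5}{8}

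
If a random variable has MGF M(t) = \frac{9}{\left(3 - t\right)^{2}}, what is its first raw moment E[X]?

To find E[X], compute M^(1)(0):
M^(1)(t) = \frac{18}{\left(3 - t\right)^{3}}
M^(1)(0) = \frac{2}{3}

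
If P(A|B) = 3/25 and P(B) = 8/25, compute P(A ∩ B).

By definition, P(A|B) = P(A ∩ B) / P(B)
So P(A ∩ B) = P(A|B) × P(B)
= 3/25 × 8/25
= 24/625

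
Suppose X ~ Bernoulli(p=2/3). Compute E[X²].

Using the identity E[X²] = Var(X) + (E[X])²:
E[X] = \frac{2}{3}
Var(X) = \frac{2}{9}
E[X²] = \frac{2}{9} + (\frac{2}{3})²
= \frac{2}{3}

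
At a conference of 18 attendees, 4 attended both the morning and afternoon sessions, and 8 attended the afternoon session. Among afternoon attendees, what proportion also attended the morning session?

P(A ∩ B) = 4/18 = 2/9
P(B) = 8/18 = 4/9
P(A|B) = P(A ∩ B) / P(B) = (2/9) / (4/9) = 1/2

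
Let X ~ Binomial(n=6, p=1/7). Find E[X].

For X ~ Binomial(n=6, p=1/7), the expected value is:
E[X] = \frac{6}{7}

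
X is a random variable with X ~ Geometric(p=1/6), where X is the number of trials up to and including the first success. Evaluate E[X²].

Using the identity E[X²] = Var(X) + (E[X])²:
E[X] = 6
Var(X) = 30
E[X²] = 30 + (6)²
= 66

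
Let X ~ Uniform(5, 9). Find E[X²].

Using the identity E[X²] = Var(X) + (E[X])²:
E[X] = 7
Var(X) = \frac{4}{3}
E[X²] = \frac{4}{3} + (7)²
= \frac{151}{3}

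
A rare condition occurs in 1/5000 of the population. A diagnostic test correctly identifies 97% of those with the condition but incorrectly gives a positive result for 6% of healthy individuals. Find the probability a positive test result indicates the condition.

Let D = the rare event, + = positive/flagged.
P(D) = 1/5000
P(+|D) = 97/100
P(+|D') = 6/100 = 3/50
P(+) = P(+|D)P(D) + P(+|D')P(D')
     = \frac{97}{100} × \frac{1}{5000} + \frac{3}{50} × \frac{4999}{5000}
     = \frac{30091}{500000}
P(D|+) = P(+|D)P(D)/P(+) = \frac{97}{30091}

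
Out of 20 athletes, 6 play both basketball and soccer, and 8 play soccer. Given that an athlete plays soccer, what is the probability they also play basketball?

P(A ∩ B) = 6/20 = 3/10
P(B) = 8/20 = 2/5
P(A|B) = P(A ∩ B) / P(B) = (3/10) / (2/5) = 3/4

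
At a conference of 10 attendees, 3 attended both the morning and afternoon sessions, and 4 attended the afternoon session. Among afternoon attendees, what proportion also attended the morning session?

P(A ∩ B) = 3/10
P(B) = 4/10 = 2/5
P(A|B) = P(A ∩ B) / P(B) = (3/10) / (2/5) = 3/4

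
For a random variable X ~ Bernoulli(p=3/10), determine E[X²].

Using the identity E[X²] = Var(X) + (E[X])²:
E[X] = \frac{3}{10}
Var(X) = \frac{21}{100}
E[X²] = \frac{21}{100} + (\frac{3}{10})²
= \frac{3}{10}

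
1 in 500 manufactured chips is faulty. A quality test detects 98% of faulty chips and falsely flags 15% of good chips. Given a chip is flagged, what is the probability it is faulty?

Let D = the rare event, + = positive/flagged.
P(D) = 1/500
P(+|D) = 98/100 = 49/50
P(+|D') = 15/100 = 3/20
P(+) = P(+|D)P(D) + P(+|D')P(D')
     = \frac{49}{50} × \frac{1}{500} + \frac{3}{20} × \frac{499}{500}
     = \frac{7583}{50000}
P(D|+) = P(+|D)P(D)/P(+) = \frac{98}{7583}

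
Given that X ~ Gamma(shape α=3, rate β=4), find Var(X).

For X ~ Gamma(shape α=3, rate β=4):
Var(X) = \frac{3}{16}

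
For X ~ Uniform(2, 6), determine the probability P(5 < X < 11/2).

P(5 < X < 11/2) = ∫_{5}^{11/2} f(x) dx
where f(x) = \frac{1}{4}
= \frac{1}{8}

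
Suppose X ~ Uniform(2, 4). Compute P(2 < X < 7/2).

P(2 < X < 7/2) = ∫_{2}^{7/2} f(x) dx
where f(x) = \frac{1}{2}
= \frac{3}{4}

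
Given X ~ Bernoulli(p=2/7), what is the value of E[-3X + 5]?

For X ~ Bernoulli(p=2/7):
E[X] = \frac{2}{7}
E[-3X + 5] = -3 × E[X] + 5 = \frac{29}{7}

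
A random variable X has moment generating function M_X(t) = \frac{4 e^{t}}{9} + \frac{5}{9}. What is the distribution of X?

The MGF M(t) = \frac{4 e^{t}}{9} + \frac{5}{9} is the standard form for the Bernoulli distribution.
Comparing with the known MGF formula identifies: Bernoulli(p=4/9)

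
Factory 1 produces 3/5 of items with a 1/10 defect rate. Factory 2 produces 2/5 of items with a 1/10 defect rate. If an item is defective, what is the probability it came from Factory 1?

Using Bayes' theorem:
P(F1) = 3/5, P(D|F1) = 1/10
P(F2) = 2/5, P(D|F2) = 1/10
P(D) = P(D|F1)P(F1) + P(D|F2)P(F2)
     = \frac{1}{10}
P(F1|D) = P(D|F1)P(F1) / P(D)
= \frac{3}{5}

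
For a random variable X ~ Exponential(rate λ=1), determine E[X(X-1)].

E[X(X-1)] = E[X² - X] = E[X²] - E[X]
E[X] = 1
E[X²] = Var(X) + (E[X])² = 1 + (1)² = 2
E[X(X-1)] = 2 - 1 = 1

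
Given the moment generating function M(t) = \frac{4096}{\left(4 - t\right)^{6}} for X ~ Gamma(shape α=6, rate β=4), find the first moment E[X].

To find E[X], compute M^(1)(0):
M^(1)(t) = \frac{24576}{\left(4 - t\right)^{7}}
M^(1)(0) = \frac{3}{2}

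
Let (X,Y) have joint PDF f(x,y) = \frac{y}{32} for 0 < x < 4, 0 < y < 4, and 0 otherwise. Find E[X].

f_X(x) = ∫_0^4 \frac{y}{32} dy = \frac{1}{4}
E[X] = ∫_0^4 x × (\frac{1}{4}) dx = 2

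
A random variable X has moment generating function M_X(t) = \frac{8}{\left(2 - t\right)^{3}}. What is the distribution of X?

The MGF M(t) = \frac{8}{\left(2 - t\right)^{3}} is the standard form for the Gamma distribution.
Comparing with the known MGF formula identifies: Gamma(shape α=3, rate β=2)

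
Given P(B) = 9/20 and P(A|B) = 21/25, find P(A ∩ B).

By definition, P(A|B) = P(A ∩ B) / P(B)
So P(A ∩ B) = P(A|B) × P(B)
= 21/25 × 9/20
= 189/500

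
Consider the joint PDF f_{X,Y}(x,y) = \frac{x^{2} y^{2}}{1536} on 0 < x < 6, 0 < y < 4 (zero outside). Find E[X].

f_X(x) = ∫_0^4 \frac{x^{2} y^{2}}{1536} dy = \frac{x^{2}}{72}
E[X] = ∫_0^6 x × (\frac{x^{2}}{72}) dx = \frac{9}{2}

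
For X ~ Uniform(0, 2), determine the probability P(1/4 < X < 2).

P(1/4 < X < 2) = ∫_{1/4}^{2} f(x) dx
where f(x) = \frac{1}{2}
= \frac{7}{8}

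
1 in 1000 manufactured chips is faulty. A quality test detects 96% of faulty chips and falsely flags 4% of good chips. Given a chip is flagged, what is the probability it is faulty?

Let D = the rare event, + = positive/flagged.
P(D) = 1/1000
P(+|D) = 96/100 = 24/25
P(+|D') = 4/100 = 1/25
P(+) = P(+|D)P(D) + P(+|D')P(D')
     = \frac{24}{25} × \frac{1}{1000} + \frac{1}{25} × \frac{999}{1000}
     = \frac{1023}{25000}
P(D|+) = P(+|D)P(D)/P(+) = \frac{8}{341}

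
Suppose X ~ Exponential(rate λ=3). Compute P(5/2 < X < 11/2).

P(5/2 < X < 11/2) = ∫_{5/2}^{11/2} f(x) dx
where f(x) = 3 e^{- 3 x}
= - \frac{1 - e^{9}}{e^{\frac{33}{2}}}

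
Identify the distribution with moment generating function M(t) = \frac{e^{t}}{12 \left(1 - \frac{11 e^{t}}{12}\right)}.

The MGF M(t) = \frac{e^{t}}{12 \left(1 - \frac{11 e^{t}}{12}\right)} is the standard form for the Geometric distribution.
Comparing with the known MGF formula identifies: Geometric(p=1/12), X = trial number of first success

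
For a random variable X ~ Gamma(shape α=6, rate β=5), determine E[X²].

Using the identity E[X²] = Var(X) + (E[X])²:
E[X] = \frac{6}{5}
Var(X) = \frac{6}{25}
E[X²] = \frac{6}{25} + (\frac{6}{5})²
= \frac{42}{25}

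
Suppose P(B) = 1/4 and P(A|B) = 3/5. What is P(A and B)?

By definition, P(A|B) = P(A ∩ B) / P(B)
So P(A ∩ B) = P(A|B) × P(B)
= 3/5 × 1/4
= 3/20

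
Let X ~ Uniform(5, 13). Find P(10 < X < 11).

P(10 < X < 11) = ∫_{10}^{11} f(x) dx
where f(x) = \frac{1}{8}
= \frac{1}{8}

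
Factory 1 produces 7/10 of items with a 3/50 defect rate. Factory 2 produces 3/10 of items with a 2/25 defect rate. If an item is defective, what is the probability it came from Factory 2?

Using Bayes' theorem:
P(F1) = 7/10, P(D|F1) = 3/50
P(F2) = 3/10, P(D|F2) = 2/25
P(D) = P(D|F1)P(F1) + P(D|F2)P(F2)
     = \frac{33}{500}
P(F2|D) = P(D|F2)P(F2) / P(D)
= \frac{4}{11}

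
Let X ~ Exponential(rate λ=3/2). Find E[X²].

Using the identity E[X²] = Var(X) + (E[X])²:
E[X] = \frac{2}{3}
Var(X) = \frac{4}{9}
E[X²] = \frac{4}{9} + (\frac{2}{3})²
= \frac{8}{9}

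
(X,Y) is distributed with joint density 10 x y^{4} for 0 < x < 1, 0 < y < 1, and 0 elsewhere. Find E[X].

E[X] = ∫_0^1 ∫_0^1 x × f(x,y) dy dx
= ∫_0^1 ∫_0^1 x × (10 x y^{4}) dy dx
= \frac{2}{3}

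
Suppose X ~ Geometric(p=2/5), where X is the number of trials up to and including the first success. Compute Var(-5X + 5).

For X ~ Geometric(p=2/5), where X is the number of trials up to and including the first success:
Var(X) = \frac{15}{4}
Var(-5X + 5) = (-5)² × Var(X) = 25 × \frac{15}{4} = \frac{375}{4}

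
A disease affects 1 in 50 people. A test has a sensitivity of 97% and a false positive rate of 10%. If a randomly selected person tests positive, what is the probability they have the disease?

Let D = the rare event, + = positive/flagged.
P(D) = 1/50
P(+|D) = 97/100
P(+|D') = 10/100 = 1/10
P(+) = P(+|D)P(D) + P(+|D')P(D')
     = \frac{97}{100} × \frac{1}{50} + \frac{1}{10} × \frac{49}{50}
     = \frac{587}{5000}
P(D|+) = P(+|D)P(D)/P(+) = \frac{97}{587}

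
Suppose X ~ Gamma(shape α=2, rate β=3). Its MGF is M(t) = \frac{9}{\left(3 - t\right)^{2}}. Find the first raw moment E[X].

To find E[X], compute M^(1)(0):
M^(1)(t) = \frac{18}{\left(3 - t\right)^{3}}
M^(1)(0) = \frac{2}{3}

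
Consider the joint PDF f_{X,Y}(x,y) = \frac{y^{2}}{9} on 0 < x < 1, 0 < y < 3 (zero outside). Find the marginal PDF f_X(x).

f_X(x) = ∫_0^3 f(x,y) dy
= ∫_0^3 \frac{y^{2}}{9} dy
= 1 for 0 < x < 1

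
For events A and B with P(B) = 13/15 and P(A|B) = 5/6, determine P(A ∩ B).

By definition, P(A|B) = P(A ∩ B) / P(B)
So P(A ∩ B) = P(A|B) × P(B)
= 5/6 × 13/15
= 13/18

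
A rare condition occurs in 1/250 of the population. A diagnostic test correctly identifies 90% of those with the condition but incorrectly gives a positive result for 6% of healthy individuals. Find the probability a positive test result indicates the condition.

Let D = the rare event, + = positive/flagged.
P(D) = 1/250
P(+|D) = 90/100 = 9/10
P(+|D') = 6/100 = 3/50
P(+) = P(+|D)P(D) + P(+|D')P(D')
     = \frac{9}{10} × \frac{1}{250} + \frac{3}{50} × \frac{249}{250}
     = \frac{198}{3125}
P(D|+) = P(+|D)P(D)/P(+) = \frac{5}{88}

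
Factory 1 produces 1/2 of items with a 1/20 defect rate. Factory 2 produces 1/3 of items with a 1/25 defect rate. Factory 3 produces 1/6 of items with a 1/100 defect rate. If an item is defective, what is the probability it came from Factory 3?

Using Bayes' theorem:
P(F1) = 1/2, P(D|F1) = 1/20
P(F2) = 1/3, P(D|F2) = 1/25
P(F3) = 1/6, P(D|F3) = 1/100
P(D) = P(D|F1)P(F1) + P(D|F2)P(F2) + P(D|F3)P(F3)
     = \frac{1}{25}
P(F3|D) = P(D|F3)P(F3) / P(D)
= \frac{1}{24}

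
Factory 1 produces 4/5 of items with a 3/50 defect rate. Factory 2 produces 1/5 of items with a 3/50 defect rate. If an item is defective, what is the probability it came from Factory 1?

Using Bayes' theorem:
P(F1) = 4/5, P(D|F1) = 3/50
P(F2) = 1/5, P(D|F2) = 3/50
P(D) = P(D|F1)P(F1) + P(D|F2)P(F2)
     = \frac{3}{50}
P(F1|D) = P(D|F1)P(F1) / P(D)
= \frac{4}{5}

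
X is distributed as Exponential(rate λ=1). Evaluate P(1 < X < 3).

P(1 < X < 3) = ∫_{1}^{3} f(x) dx
where f(x) = e^{- x}
= - \frac{1 - e^{2}}{e^{3}}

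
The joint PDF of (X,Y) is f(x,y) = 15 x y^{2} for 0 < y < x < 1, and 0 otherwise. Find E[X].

f_X(x) = ∫_0^x 15 x y^{2} dy = 5 x^{4}
E[X] = ∫_0^1 x × (5 x^{4}) dx = \frac{5}{6}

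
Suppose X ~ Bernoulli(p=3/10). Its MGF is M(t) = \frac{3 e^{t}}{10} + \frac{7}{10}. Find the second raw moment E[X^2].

To find E[X^2], compute M^(2)(0):
M^(1)(t) = \frac{3 e^{t}}{10}
M^(2)(t) = \frac{3 e^{t}}{10}
M^(2)(0) = \frac{3}{10}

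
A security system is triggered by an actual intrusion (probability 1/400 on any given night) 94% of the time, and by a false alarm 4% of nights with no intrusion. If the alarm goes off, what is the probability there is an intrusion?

Let D = the rare event, + = positive/flagged.
P(D) = 1/400
P(+|D) = 94/100 = 47/50
P(+|D') = 4/100 = 1/25
P(+) = P(+|D)P(D) + P(+|D')P(D')
     = \frac{47}{50} × \frac{1}{400} + \frac{1}{25} × \frac{399}{400}
     = \frac{169}{4000}
P(D|+) = P(+|D)P(D)/P(+) = \frac{47}{845}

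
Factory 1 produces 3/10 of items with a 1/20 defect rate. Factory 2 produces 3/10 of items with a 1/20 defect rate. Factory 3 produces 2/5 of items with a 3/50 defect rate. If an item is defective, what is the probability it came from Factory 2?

Using Bayes' theorem:
P(F1) = 3/10, P(D|F1) = 1/20
P(F2) = 3/10, P(D|F2) = 1/20
P(F3) = 2/5, P(D|F3) = 3/50
P(D) = P(D|F1)P(F1) + P(D|F2)P(F2) + P(D|F3)P(F3)
     = \frac{27}{500}
P(F2|D) = P(D|F2)P(F2) / P(D)
= \frac{5}{18}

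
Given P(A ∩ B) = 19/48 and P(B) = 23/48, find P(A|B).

P(A|B) = P(A ∩ B) / P(B)
= (19/48) / (23/48)
= 19/23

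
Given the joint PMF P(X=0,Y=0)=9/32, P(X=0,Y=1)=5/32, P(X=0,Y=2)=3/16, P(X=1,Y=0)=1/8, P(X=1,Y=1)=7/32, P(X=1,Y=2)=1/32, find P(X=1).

P(X=1) = P(X=1,Y=0) + P(X=1,Y=1) + P(X=1,Y=2)
= 1/8 + 7/32 + 1/32
= 3/8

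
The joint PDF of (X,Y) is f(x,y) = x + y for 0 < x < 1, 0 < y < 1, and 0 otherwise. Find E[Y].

E[Y] = ∫_0^1 ∫_0^1 y × f(x,y) dx dy
= \frac{7}{12}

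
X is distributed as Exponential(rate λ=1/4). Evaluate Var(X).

For X ~ Exponential(rate λ=1/4):
Var(X) = 16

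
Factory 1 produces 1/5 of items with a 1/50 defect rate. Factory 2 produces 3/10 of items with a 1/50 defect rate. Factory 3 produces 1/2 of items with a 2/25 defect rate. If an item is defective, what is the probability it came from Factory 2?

Using Bayes' theorem:
P(F1) = 1/5, P(D|F1) = 1/50
P(F2) = 3/10, P(D|F2) = 1/50
P(F3) = 1/2, P(D|F3) = 2/25
P(D) = P(D|F1)P(F1) + P(D|F2)P(F2) + P(D|F3)P(F3)
     = \frac{1}{20}
P(F2|D) = P(D|F2)P(F2) / P(D)
= \frac{3}{25}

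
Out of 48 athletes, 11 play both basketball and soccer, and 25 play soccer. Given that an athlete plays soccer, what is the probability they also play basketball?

P(A ∩ B) = 11/48
P(B) = 25/48
P(A|B) = P(A ∩ B) / P(B) = (11/48) / (25/48) = 11/25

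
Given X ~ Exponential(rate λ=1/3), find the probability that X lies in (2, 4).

P(2 < X < 4) = ∫_{2}^{4} f(x) dx
where f(x) = \frac{e^{- \frac{x}{3}}}{3}
= - \frac{1 - e^{\frac{2}{3}}}{e^{\frac{4}{3}}}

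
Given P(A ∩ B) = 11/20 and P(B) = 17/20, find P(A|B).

P(A|B) = P(A ∩ B) / P(B)
= (11/20) / (17/20)
= 11/17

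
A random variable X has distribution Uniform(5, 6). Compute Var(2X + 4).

For X ~ Uniform(5, 6):
Var(X) = \frac{1}{12}
Var(2X + 4) = (2)² × Var(X) = 4 × \frac{1}{12} = \frac{1}{3}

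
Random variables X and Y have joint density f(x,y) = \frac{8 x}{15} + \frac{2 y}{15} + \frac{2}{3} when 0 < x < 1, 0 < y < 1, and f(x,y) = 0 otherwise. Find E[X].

E[X] = ∫_0^1 ∫_0^1 x × f(x,y) dy dx
= ∫_0^1 ∫_0^1 x × (\frac{8 x}{15} + \frac{2 y}{15} + \frac{2}{3}) dy dx
= \frac{49}{90}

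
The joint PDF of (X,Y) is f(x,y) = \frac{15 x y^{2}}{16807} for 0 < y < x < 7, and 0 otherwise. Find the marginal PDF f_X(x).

f_X(x) = ∫_0^x \frac{15 x y^{2}}{16807} dy = \frac{5 x^{4}}{16807}
for 0 < x < 7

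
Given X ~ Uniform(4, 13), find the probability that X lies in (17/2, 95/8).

P(17/2 < X < 95/8) = ∫_{17/2}^{95/8} f(x) dx
where f(x) = \frac{1}{9}
= \frac{3}{8}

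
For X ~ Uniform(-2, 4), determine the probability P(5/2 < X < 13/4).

P(5/2 < X < 13/4) = ∫_{5/2}^{13/4} f(x) dx
where f(x) = \frac{1}{6}
= \frac{1}{8}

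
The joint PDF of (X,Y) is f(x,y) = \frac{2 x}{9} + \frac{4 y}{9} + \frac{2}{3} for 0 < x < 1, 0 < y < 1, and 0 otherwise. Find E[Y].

E[Y] = ∫_0^1 ∫_0^1 y × f(x,y) dx dy
= \frac{29}{54}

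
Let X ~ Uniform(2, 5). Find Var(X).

For X ~ Uniform(2, 5):
Var(X) = \frac{3}{4}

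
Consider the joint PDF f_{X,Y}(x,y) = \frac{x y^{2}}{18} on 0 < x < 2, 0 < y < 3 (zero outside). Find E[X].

f_X(x) = ∫_0^3 \frac{x y^{2}}{18} dy = \frac{x}{2}
E[X] = ∫_0^2 x × (\frac{x}{2}) dx = \frac{4}{3}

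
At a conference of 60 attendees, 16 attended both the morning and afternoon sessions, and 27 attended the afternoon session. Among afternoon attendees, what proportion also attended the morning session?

P(A ∩ B) = 16/60 = 4/15
P(B) = 27/60 = 9/20
P(A|B) = P(A ∩ B) / P(B) = (4/15) / (9/20) = 16/27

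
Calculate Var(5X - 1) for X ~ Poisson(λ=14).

For X ~ Poisson(λ=14):
Var(X) = 14
Var(5X - 1) = (5)² × Var(X) = 25 × 14 = 350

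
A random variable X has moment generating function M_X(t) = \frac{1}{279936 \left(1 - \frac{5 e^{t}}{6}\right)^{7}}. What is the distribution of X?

The MGF M(t) = \frac{1}{279936 \left(1 - \frac{5 e^{t}}{6}\right)^{7}} is the standard form for the NegativeBinomial distribution.
Comparing with the known MGF formula identifies: NegBin(r=7, p=1/6), X = failures before r-th success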